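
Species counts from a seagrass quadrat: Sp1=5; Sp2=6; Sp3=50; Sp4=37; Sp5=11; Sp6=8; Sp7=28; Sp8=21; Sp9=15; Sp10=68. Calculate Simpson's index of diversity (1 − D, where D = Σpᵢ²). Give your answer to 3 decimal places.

Total N = 5+6+50+37+11+8+28+21+15+68 = 249, so the proportions are 0.02008, 0.0241, 0.2008, 0.14859, 0.04418, 0.03213, 0.11245, 0.08434, 0.06024, 0.27309 (working shown to 5 dp, full precision carried).
D = 0.02008² + 0.0241² + 0.2008² + 0.14859² + 0.04418² + 0.03213² + 0.11245² + 0.08434² + 0.06024² + 0.27309² = 0.00040 + 0.00058 + 0.04032 + 0.02208 + 0.00195 + 0.00103 + 0.01264 + 0.00711 + 0.00363 + 0.07458 = 0.16434.
So 1 − D = 0.83566, i.e. 0.836 to 3 decimal places.

0.836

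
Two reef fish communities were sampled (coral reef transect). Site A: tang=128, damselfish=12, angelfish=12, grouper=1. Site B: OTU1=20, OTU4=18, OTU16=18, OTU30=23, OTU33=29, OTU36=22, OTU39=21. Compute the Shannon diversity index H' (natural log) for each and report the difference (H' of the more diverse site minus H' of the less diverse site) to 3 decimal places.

1.352

Site A: N=153, proportions 0.836601, 0.078431, 0.078431, 0.006536, giving H' = 0.581434 (working shown to 6 dp, full precision carried).
Site B: N=151, proportions 0.13245, 0.119205, 0.119205, 0.152318, 0.192053, 0.145695, 0.139073, giving H' = 1.933347.
Difference = |0.581434 − 1.933347| = 1.351913, i.e. 1.352 to 3 decimal places.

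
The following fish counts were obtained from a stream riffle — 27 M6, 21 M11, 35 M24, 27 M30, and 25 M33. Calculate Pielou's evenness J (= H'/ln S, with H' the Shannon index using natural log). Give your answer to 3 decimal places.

Total N = 27+21+35+27+25 = 135, so the proportions are 0.2, 0.15556, 0.25926, 0.2, 0.18519 (working shown to 5 dp, full precision carried).
H' = −Σ pᵢ ln pᵢ = −((-0.32189) + (-0.28945) + (-0.34998) + (-0.32189) + (-0.31230)) = 1.59550.
With S = 5 species, ln S = 1.60944, so J = 1.59550/1.60944 = 0.99134, i.e. 0.991 to 3 decimal places.

0.991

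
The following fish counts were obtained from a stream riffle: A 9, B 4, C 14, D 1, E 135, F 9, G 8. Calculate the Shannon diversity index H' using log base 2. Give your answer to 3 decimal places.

1.393

Total N = 9+4+14+1+135+9+8 = 180, so the proportions are 0.05, 0.02222, 0.07778, 0.00556, 0.75, 0.05, 0.04444 (working shown to 5 dp, full precision carried).
Each pᵢ log₂ pᵢ term: 0.05×(-4.32193)=-0.21610, 0.02222×(-5.49185)=-0.12204, 0.07778×(-3.68450)=-0.28657, 0.00556×(-7.49185)=-0.04162, 0.75×(-0.41504)=-0.31128, 0.05×(-4.32193)=-0.21610, 0.04444×(-4.49185)=-0.19964.
Sum = -1.39334, so H' = 1.393.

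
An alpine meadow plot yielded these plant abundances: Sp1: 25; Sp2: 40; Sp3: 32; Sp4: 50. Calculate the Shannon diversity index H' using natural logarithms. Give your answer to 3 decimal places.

Total N = 25+40+32+50 = 147, so the proportions are 0.17007, 0.27211, 0.21769, 0.34014 (working shown to 5 dp, full precision carried).
Each pᵢ ln pᵢ term: 0.17007×(-1.77156)=-0.30129, 0.27211×(-1.30155)=-0.35416, 0.21769×(-1.52470)=-0.33191, 0.34014×(-1.07841)=-0.36681.
Sum = -1.35416, so H' = 1.354.

1.354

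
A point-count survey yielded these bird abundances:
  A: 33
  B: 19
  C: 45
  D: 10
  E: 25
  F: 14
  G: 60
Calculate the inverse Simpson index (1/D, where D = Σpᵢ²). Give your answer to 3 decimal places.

5.307

Total N = 33+19+45+10+25+14+60 = 206, so the proportions are 0.1601942, 0.092233, 0.2184466, 0.0485437, 0.1213592, 0.0679612, 0.2912621 (working shown to 7 dp, full precision carried).
D = 0.1601942² + 0.092233² + 0.2184466² + 0.0485437² + 0.1213592² + 0.0679612² + 0.2912621² = 0.0256622 + 0.0085069 + 0.0477189 + 0.0023565 + 0.0147281 + 0.0046187 + 0.0848336 = 0.1884249.
So 1/D = 5.30715, i.e. 5.307 to 3 decimal places.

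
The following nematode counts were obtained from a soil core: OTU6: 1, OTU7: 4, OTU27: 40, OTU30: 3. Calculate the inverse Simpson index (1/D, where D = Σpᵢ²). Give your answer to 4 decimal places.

1.4170

Total N = 1+4+40+3 = 48, so the proportions are 0.0208333, 0.0833333, 0.8333333, 0.0625 (working shown to 7 dp, full precision carried).
D = 0.0208333² + 0.0833333² + 0.8333333² + 0.0625² = 0.0004340 + 0.0069444 + 0.6944444 + 0.0039062 = 0.7057292.
So 1/D = 1.416974, i.e. 1.4170 to 4 decimal places.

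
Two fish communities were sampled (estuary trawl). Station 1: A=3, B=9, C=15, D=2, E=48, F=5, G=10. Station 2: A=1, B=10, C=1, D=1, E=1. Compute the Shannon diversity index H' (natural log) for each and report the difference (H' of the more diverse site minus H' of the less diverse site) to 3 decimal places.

0.463

Station 1: N=92, proportions 0.03261, 0.09783, 0.16304, 0.02174, 0.52174, 0.05435, 0.1087, giving H' = 1.45691 (working shown to 5 dp, full precision carried).
Station 2: N=14, proportions 0.07143, 0.71429, 0.07143, 0.07143, 0.07143, giving H' = 0.99435.
Difference = |1.45691 − 0.99435| = 0.46256, i.e. 0.463 to 3 decimal places.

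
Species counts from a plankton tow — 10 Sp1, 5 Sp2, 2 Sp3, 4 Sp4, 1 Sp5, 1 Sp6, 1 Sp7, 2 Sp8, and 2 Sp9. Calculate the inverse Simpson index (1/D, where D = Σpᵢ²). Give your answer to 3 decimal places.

Total N = 10+5+2+4+1+1+1+2+2 = 28, so the proportions are 0.3571429, 0.1785714, 0.0714286, 0.1428571, 0.0357143, 0.0357143, 0.0357143, 0.0714286, 0.0714286 (working shown to 7 dp, full precision carried).
D = 0.3571429² + 0.1785714² + 0.0714286² + 0.1428571² + 0.0357143² + 0.0357143² + 0.0357143² + 0.0714286² + 0.0714286² = 0.1275510 + 0.0318878 + 0.0051020 + 0.0204082 + 0.0012755 + 0.0012755 + 0.0012755 + 0.0051020 + 0.0051020 = 0.1989796.
So 1/D = 5.02564, i.e. 5.026 to 3 decimal places.

5.026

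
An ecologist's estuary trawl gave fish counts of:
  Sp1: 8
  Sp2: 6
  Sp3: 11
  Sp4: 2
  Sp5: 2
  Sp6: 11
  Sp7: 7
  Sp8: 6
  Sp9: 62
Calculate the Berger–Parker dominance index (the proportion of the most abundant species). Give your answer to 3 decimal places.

Total N = 8+6+11+2+2+11+7+6+62 = 115, so the proportions are 0.06957, 0.05217, 0.09565, 0.01739, 0.01739, 0.09565, 0.06087, 0.05217, 0.53913 (working shown to 5 dp, full precision carried).
The largest proportion is 0.53913, i.e. d = 0.539 to 3 decimal places.

0.539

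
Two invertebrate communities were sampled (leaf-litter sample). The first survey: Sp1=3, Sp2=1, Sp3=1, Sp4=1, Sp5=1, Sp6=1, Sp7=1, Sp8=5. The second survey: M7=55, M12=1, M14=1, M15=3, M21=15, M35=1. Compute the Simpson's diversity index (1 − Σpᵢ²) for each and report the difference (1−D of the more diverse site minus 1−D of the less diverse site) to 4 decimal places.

0.3607

The first survey: N=14, proportions 0.214286, 0.071429, 0.071429, 0.071429, 0.071429, 0.071429, 0.071429, 0.357143, giving 1−D = 0.795918 (working shown to 6 dp, full precision carried).
The second survey: N=76, proportions 0.723684, 0.013158, 0.013158, 0.039474, 0.197368, 0.013158, giving 1−D = 0.435249.
Difference = |0.795918 − 0.435249| = 0.360669, i.e. 0.3607 to 4 decimal places.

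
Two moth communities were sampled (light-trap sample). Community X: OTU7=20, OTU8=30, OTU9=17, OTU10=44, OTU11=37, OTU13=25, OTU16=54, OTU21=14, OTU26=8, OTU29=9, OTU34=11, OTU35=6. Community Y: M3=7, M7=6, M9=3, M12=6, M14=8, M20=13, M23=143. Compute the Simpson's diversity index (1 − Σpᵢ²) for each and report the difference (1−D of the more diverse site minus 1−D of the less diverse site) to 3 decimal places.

Community X: N=275, proportions 0.07273, 0.10909, 0.06182, 0.16, 0.13455, 0.09091, 0.19636, 0.05091, 0.02909, 0.03273, 0.04, 0.02182, giving 1−D = 0.88188 (working shown to 5 dp, full precision carried).
Community Y: N=186, proportions 0.03763, 0.03226, 0.01613, 0.03226, 0.04301, 0.06989, 0.76882, giving 1−D = 0.39843.
Difference = |0.88188 − 0.39843| = 0.48345, i.e. 0.483 to 3 decimal places.

0.483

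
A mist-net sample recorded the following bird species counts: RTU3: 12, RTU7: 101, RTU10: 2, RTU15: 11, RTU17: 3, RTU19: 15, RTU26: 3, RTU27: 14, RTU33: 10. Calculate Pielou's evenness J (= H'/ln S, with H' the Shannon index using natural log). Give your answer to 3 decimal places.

Total N = 12+101+2+11+3+15+3+14+10 = 171, so the proportions are 0.07018, 0.59064, 0.0117, 0.06433, 0.01754, 0.08772, 0.01754, 0.08187, 0.05848 (working shown to 5 dp, full precision carried).
H' = −Σ pᵢ ln pᵢ = −((-0.18644) + (-0.31100) + (-0.05203) + (-0.17650) + (-0.07093) + (-0.21347) + (-0.07093) + (-0.20489) + (-0.16603)) = 1.45222.
With S = 9 species, ln S = 2.19722, so J = 1.45222/2.19722 = 0.66094, i.e. 0.661 to 3 decimal places.

0.661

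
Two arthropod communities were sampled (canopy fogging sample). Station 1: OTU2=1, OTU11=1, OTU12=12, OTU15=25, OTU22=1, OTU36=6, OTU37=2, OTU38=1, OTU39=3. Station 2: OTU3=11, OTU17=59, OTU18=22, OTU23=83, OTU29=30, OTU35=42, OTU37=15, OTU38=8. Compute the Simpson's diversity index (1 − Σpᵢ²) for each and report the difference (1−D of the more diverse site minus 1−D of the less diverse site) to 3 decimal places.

0.113

Station 1: N=52, proportions 0.019231, 0.019231, 0.230769, 0.480769, 0.019231, 0.115385, 0.038462, 0.019231, 0.057692, giving 1−D = 0.696006 (working shown to 6 dp, full precision carried).
Station 2: N=270, proportions 0.040741, 0.218519, 0.081481, 0.307407, 0.111111, 0.155556, 0.055556, 0.02963, giving 1−D = 0.808944.
Difference = |0.696006 − 0.808944| = 0.112938, i.e. 0.113 to 3 decimal places.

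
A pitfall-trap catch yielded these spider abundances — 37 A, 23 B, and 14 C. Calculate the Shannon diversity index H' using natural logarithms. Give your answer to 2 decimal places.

1.02

Total N = 37+23+14 = 74, so the proportions are 0.5, 0.3108, 0.1892 (working shown to 4 dp, full precision carried).
Each pᵢ ln pᵢ term: 0.5×(-0.6931)=-0.3466, 0.3108×(-1.1686)=-0.3632, 0.1892×(-1.6650)=-0.3150.
Sum = -1.0248, so H' = 1.02.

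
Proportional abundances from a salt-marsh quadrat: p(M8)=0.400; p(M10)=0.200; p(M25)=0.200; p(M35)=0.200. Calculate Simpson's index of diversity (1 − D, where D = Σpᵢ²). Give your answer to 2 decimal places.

0.72

D = 0.4² + 0.2² + 0.2² + 0.2² = 0.1600 + 0.0400 + 0.0400 + 0.0400 = 0.2800 (working shown to 4 dp, full precision carried).
So 1 − D = 0.7200, i.e. 0.72 to 2 decimal places.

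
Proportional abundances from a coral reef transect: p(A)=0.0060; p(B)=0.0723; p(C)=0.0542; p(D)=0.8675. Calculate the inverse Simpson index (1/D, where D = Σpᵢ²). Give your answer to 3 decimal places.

1.314

D = 0.006² + 0.0723² + 0.0542² + 0.8675² = 0.000036 + 0.005227 + 0.002938 + 0.752556 = 0.760757 (working shown to 6 dp, full precision carried).
So 1/D = 1.31448, i.e. 1.314 to 3 decimal places.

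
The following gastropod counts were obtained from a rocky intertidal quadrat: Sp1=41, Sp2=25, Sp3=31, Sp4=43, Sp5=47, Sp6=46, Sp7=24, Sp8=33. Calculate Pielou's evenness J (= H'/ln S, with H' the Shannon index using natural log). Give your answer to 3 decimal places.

Total N = 41+25+31+43+47+46+24+33 = 290, so the proportions are 0.14138, 0.08621, 0.1069, 0.14828, 0.16207, 0.15862, 0.08276, 0.11379 (working shown to 5 dp, full precision carried).
H' = −Σ pᵢ ln pᵢ = −((-0.27658) + (-0.21129) + (-0.23901) + (-0.28301) + (-0.29492) + (-0.29206) + (-0.20622) + (-0.24731)) = 2.05041.
With S = 8 species, ln S = 2.07944, so J = 2.05041/2.07944 = 0.98604, i.e. 0.986 to 3 decimal places.

0.986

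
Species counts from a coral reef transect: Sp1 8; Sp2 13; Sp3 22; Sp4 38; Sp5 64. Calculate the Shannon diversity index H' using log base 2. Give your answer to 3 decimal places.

Total N = 8+13+22+38+64 = 145, so the proportions are 0.05517, 0.08966, 0.15172, 0.26207, 0.44138 (working shown to 5 dp, full precision carried).
Each pᵢ log₂ pᵢ term: 0.05517×(-4.17991)=-0.23062, 0.08966×(-3.47947)=-0.31195, 0.15172×(-2.72048)=-0.41276, 0.26207×(-1.93198)=-0.50631, 0.44138×(-1.17991)=-0.52079.
Sum = -1.98243, so H' = 1.982.

1.982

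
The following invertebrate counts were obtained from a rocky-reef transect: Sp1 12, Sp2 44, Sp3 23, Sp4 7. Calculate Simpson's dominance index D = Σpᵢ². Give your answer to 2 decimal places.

Total N = 12+44+23+7 = 86, so the proportions are 0.1395, 0.5116, 0.2674, 0.0814 (working shown to 4 dp, full precision carried).
D = 0.1395² + 0.5116² + 0.2674² + 0.0814² = 0.0195 + 0.2618 + 0.0715 + 0.0066 = 0.3594.
To 2 decimal places, D = 0.36.

0.36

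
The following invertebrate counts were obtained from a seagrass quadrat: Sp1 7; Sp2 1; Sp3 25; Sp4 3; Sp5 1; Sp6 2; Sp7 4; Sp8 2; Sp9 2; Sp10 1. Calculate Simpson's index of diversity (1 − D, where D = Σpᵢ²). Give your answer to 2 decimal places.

0.69

Total N = 7+1+25+3+1+2+4+2+2+1 = 48, so the proportions are 0.1458, 0.0208, 0.5208, 0.0625, 0.0208, 0.0417, 0.0833, 0.0417, 0.0417, 0.0208 (working shown to 4 dp, full precision carried).
D = 0.1458² + 0.0208² + 0.5208² + 0.0625² + 0.0208² + 0.0417² + 0.0833² + 0.0417² + 0.0417² + 0.0208² = 0.0213 + 0.0004 + 0.2713 + 0.0039 + 0.0004 + 0.0017 + 0.0069 + 0.0017 + 0.0017 + 0.0004 = 0.3099.
So 1 − D = 0.6901, i.e. 0.69 to 2 decimal places.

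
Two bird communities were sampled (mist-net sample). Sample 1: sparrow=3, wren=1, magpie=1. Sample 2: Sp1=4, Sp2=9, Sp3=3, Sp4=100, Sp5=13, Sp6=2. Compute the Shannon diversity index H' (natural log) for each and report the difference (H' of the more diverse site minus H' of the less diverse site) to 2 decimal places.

0.07

Sample 1: N=5, proportions 0.6, 0.2, 0.2, giving H' = 0.95027 (working shown to 5 dp, full precision carried).
Sample 2: N=131, proportions 0.03053, 0.0687, 0.0229, 0.76336, 0.09924, 0.01527, giving H' = 0.87624.
Difference = |0.95027 − 0.87624| = 0.07403, i.e. 0.07 to 2 decimal places.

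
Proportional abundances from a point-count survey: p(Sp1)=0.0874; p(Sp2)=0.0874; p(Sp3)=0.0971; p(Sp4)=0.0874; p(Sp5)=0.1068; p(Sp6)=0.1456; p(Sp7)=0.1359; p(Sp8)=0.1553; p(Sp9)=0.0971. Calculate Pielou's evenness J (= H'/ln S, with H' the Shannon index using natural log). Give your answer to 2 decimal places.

H' = −Σ pᵢ ln pᵢ = −((-0.2130) + (-0.2130) + (-0.2264) + (-0.2130) + (-0.2389) + (-0.2806) + (-0.2712) + (-0.2892) + (-0.2264)) = 2.1718 (working shown to 4 dp, full precision carried).
With S = 9 species, ln S = 2.1972, so J = 2.1718/2.1972 = 0.9884, i.e. 0.99 to 2 decimal places.

0.99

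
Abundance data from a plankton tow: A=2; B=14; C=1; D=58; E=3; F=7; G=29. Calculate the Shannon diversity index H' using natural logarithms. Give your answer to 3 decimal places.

Total N = 2+14+1+58+3+7+29 = 114, so the proportions are 0.01754, 0.12281, 0.00877, 0.50877, 0.02632, 0.0614, 0.25439 (working shown to 5 dp, full precision carried).
Each pᵢ ln pᵢ term: 0.01754×(-4.04305)=-0.07093, 0.12281×(-2.09714)=-0.25754, 0.00877×(-4.73620)=-0.04155, 0.50877×(-0.67576)=-0.34381, 0.02632×(-3.63759)=-0.09573, 0.0614×(-2.79029)=-0.17133, 0.25439×(-1.36890)=-0.34823.
Sum = -1.32911, so H' = 1.329.

1.329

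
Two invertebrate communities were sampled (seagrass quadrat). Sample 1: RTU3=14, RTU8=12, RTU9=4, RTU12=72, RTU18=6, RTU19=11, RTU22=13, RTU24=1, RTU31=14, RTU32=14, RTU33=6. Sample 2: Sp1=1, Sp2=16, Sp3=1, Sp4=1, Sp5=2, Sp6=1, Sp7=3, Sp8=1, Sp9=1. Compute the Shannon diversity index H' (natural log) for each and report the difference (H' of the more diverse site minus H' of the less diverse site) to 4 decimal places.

Sample 1: N=167, proportions 0.083832, 0.071856, 0.023952, 0.431138, 0.035928, 0.065868, 0.077844, 0.005988, 0.083832, 0.083832, 0.035928, giving H' = 1.912325 (working shown to 6 dp, full precision carried).
Sample 2: N=27, proportions 0.037037, 0.592593, 0.037037, 0.037037, 0.074074, 0.037037, 0.111111, 0.037037, 0.037037, giving H' = 1.479409.
Difference = |1.912325 − 1.479409| = 0.432916, i.e. 0.4329 to 4 decimal places.

0.4329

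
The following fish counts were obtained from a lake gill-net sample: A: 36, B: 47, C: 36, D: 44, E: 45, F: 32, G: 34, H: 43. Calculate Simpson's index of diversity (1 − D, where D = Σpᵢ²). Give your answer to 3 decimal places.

0.873

Total N = 36+47+36+44+45+32+34+43 = 317, so the proportions are 0.11356, 0.14826, 0.11356, 0.1388, 0.14196, 0.10095, 0.10726, 0.13565 (working shown to 5 dp, full precision carried).
D = 0.11356² + 0.14826² + 0.11356² + 0.1388² + 0.14196² + 0.10095² + 0.10726² + 0.13565² = 0.01290 + 0.02198 + 0.01290 + 0.01927 + 0.02015 + 0.01019 + 0.01150 + 0.01840 = 0.12729.
So 1 − D = 0.87271, i.e. 0.873 to 3 decimal places.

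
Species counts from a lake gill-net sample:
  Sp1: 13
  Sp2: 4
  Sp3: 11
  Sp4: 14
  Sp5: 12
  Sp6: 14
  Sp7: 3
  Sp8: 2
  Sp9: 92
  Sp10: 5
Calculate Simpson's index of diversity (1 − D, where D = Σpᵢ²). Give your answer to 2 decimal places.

0.68

Total N = 13+4+11+14+12+14+3+2+92+5 = 170, so the proportions are 0.0765, 0.0235, 0.0647, 0.0824, 0.0706, 0.0824, 0.0176, 0.0118, 0.5412, 0.0294 (working shown to 4 dp, full precision carried).
D = 0.0765² + 0.0235² + 0.0647² + 0.0824² + 0.0706² + 0.0824² + 0.0176² + 0.0118² + 0.5412² + 0.0294² = 0.0058 + 0.0006 + 0.0042 + 0.0068 + 0.0050 + 0.0068 + 0.0003 + 0.0001 + 0.2929 + 0.0009 = 0.3233.
So 1 − D = 0.6767, i.e. 0.68 to 2 decimal places.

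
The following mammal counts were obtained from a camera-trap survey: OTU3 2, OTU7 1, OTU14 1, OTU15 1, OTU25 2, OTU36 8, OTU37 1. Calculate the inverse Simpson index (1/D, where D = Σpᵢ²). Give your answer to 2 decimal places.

3.37

Total N = 2+1+1+1+2+8+1 = 16, so the proportions are 0.125, 0.0625, 0.0625, 0.0625, 0.125, 0.5, 0.0625 (working shown to 6 dp, full precision carried).
D = 0.125² + 0.0625² + 0.0625² + 0.0625² + 0.125² + 0.5² + 0.0625² = 0.015625 + 0.003906 + 0.003906 + 0.003906 + 0.015625 + 0.250000 + 0.003906 = 0.296875.
So 1/D = 3.3684, i.e. 3.37 to 2 decimal places.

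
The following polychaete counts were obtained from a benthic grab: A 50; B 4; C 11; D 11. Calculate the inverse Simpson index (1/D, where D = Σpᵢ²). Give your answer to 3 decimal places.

Total N = 50+4+11+11 = 76, so the proportions are 0.657895, 0.052632, 0.144737, 0.144737 (working shown to 6 dp, full precision carried).
D = 0.657895² + 0.052632² + 0.144737² + 0.144737² = 0.432825 + 0.002770 + 0.020949 + 0.020949 = 0.477493.
So 1/D = 2.09427, i.e. 2.094 to 3 decimal places.

2.094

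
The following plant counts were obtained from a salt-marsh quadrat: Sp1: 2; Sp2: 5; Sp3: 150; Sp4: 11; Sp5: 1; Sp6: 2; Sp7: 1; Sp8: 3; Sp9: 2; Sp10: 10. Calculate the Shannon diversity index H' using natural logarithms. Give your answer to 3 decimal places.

Total N = 2+5+150+11+1+2+1+3+2+10 = 187, so the proportions are 0.0107, 0.02674, 0.80214, 0.05882, 0.00535, 0.0107, 0.00535, 0.01604, 0.0107, 0.05348 (working shown to 5 dp, full precision carried).
Each pᵢ ln pᵢ term: 0.0107×(-4.53796)=-0.04853, 0.02674×(-3.62167)=-0.09684, 0.80214×(-0.22047)=-0.17685, 0.05882×(-2.83321)=-0.16666, 0.00535×(-5.23111)=-0.02797, 0.0107×(-4.53796)=-0.04853, 0.00535×(-5.23111)=-0.02797, 0.01604×(-4.13250)=-0.06630, 0.0107×(-4.53796)=-0.04853, 0.05348×(-2.92852)=-0.15661.
Sum = -0.86480, so H' = 0.865.

0.865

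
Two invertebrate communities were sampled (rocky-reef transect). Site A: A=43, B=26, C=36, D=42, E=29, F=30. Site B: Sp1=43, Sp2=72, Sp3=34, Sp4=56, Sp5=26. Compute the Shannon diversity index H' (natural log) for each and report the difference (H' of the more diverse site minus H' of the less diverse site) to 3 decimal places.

0.226

Site A: N=206, proportions 0.20873786, 0.12621359, 0.17475728, 0.2038835, 0.1407767, 0.14563107, giving H' = 1.77390325 (working shown to 8 dp, full precision carried).
Site B: N=231, proportions 0.18614719, 0.31168831, 0.14718615, 0.24242424, 0.11255411, giving H' = 1.54770763.
Difference = |1.77390325 − 1.54770763| = 0.22619562, i.e. 0.226 to 3 decimal places.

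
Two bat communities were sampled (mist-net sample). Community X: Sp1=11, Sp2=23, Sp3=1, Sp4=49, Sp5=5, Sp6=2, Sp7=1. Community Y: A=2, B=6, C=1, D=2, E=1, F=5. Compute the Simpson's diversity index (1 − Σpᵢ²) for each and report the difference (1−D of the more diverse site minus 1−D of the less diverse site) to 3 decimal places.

Community X: N=92, proportions 0.11957, 0.25, 0.01087, 0.53261, 0.05435, 0.02174, 0.01087, giving 1−D = 0.63587 (working shown to 5 dp, full precision carried).
Community Y: N=17, proportions 0.11765, 0.35294, 0.05882, 0.11765, 0.05882, 0.29412, giving 1−D = 0.75433.
Difference = |0.63587 − 0.75433| = 0.11846, i.e. 0.118 to 3 decimal places.

0.118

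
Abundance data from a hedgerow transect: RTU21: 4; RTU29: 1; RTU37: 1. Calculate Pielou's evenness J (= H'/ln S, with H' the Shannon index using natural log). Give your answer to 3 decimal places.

0.790

Total N = 4+1+1 = 6, so the proportions are 0.66667, 0.16667, 0.16667 (working shown to 5 dp, full precision carried).
H' = −Σ pᵢ ln pᵢ = −((-0.27031) + (-0.29863) + (-0.29863)) = 0.86756.
With S = 3 species, ln S = 1.09861, so J = 0.86756/1.09861 = 0.78969, i.e. 0.790 to 3 decimal places.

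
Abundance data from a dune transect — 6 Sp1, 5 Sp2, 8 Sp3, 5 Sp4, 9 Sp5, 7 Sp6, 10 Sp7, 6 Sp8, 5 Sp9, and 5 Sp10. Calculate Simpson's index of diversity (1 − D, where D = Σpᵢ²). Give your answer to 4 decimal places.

0.8930

Total N = 6+5+8+5+9+7+10+6+5+5 = 66, so the proportions are 0.090909, 0.075758, 0.121212, 0.075758, 0.136364, 0.106061, 0.151515, 0.090909, 0.075758, 0.075758 (working shown to 6 dp, full precision carried).
D = 0.090909² + 0.075758² + 0.121212² + 0.075758² + 0.136364² + 0.106061² + 0.151515² + 0.090909² + 0.075758² + 0.075758² = 0.008264 + 0.005739 + 0.014692 + 0.005739 + 0.018595 + 0.011249 + 0.022957 + 0.008264 + 0.005739 + 0.005739 = 0.106979.
So 1 − D = 0.893021, i.e. 0.8930 to 4 decimal places.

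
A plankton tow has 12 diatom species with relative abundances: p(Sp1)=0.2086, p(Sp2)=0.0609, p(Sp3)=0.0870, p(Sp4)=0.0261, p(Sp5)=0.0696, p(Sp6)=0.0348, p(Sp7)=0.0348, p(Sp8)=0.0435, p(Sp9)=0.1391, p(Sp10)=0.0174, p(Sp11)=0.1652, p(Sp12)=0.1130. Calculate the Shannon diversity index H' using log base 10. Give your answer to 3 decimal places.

0.977

Each pᵢ log₁₀ pᵢ term (working shown to 5 dp, full precision carried): 0.2086×(-0.68069)=-0.14199, 0.0609×(-1.21538)=-0.07402, 0.087×(-1.06048)=-0.09226, 0.0261×(-1.58336)=-0.04133, 0.0696×(-1.15739)=-0.08055, 0.0348×(-1.45842)=-0.05075, 0.0348×(-1.45842)=-0.05075, 0.0435×(-1.36151)=-0.05923, 0.1391×(-0.85667)=-0.11916, 0.0174×(-1.75945)=-0.03061, 0.1652×(-0.78199)=-0.12918, 0.113×(-0.94692)=-0.10700.
Sum = -0.97685, so H' = 0.977.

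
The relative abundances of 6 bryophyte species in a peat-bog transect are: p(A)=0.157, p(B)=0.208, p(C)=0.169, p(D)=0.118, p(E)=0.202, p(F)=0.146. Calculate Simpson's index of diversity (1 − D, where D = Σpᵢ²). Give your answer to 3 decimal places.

D = 0.157² + 0.208² + 0.169² + 0.118² + 0.202² + 0.146² = 0.02465 + 0.04326 + 0.02856 + 0.01392 + 0.04080 + 0.02132 = 0.17252 (working shown to 5 dp, full precision carried).
So 1 − D = 0.82748, i.e. 0.827 to 3 decimal places.

0.827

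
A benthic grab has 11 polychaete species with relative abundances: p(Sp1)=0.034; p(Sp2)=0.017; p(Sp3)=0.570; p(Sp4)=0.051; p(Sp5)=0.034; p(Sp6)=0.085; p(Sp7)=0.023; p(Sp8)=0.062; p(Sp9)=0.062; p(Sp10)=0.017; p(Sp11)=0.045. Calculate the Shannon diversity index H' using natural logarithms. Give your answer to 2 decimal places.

Each pᵢ ln pᵢ term (working shown to 4 dp, full precision carried): 0.034×(-3.3814)=-0.1150, 0.017×(-4.0745)=-0.0693, 0.57×(-0.5621)=-0.3204, 0.051×(-2.9759)=-0.1518, 0.034×(-3.3814)=-0.1150, 0.085×(-2.4651)=-0.2095, 0.023×(-3.7723)=-0.0868, 0.062×(-2.7806)=-0.1724, 0.062×(-2.7806)=-0.1724, 0.017×(-4.0745)=-0.0693, 0.045×(-3.1011)=-0.1395.
Sum = -1.6213, so H' = 1.62.

1.62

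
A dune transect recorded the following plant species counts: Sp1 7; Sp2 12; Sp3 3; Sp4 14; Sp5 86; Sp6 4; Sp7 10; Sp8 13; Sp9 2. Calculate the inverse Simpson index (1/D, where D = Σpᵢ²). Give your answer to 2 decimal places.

2.82

Total N = 7+12+3+14+86+4+10+13+2 = 151, so the proportions are 0.04636, 0.07947, 0.01987, 0.09272, 0.56954, 0.02649, 0.06623, 0.08609, 0.01325 (working shown to 5 dp, full precision carried).
D = 0.04636² + 0.07947² + 0.01987² + 0.09272² + 0.56954² + 0.02649² + 0.06623² + 0.08609² + 0.01325² = 0.00215 + 0.00632 + 0.00039 + 0.00860 + 0.32437 + 0.00070 + 0.00439 + 0.00741 + 0.00018 = 0.35450.
So 1/D = 2.8209, i.e. 2.82 to 2 decimal places.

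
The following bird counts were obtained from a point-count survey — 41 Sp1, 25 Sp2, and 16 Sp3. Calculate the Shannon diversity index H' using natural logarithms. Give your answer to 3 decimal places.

Total N = 41+25+16 = 82, so the proportions are 0.5, 0.30488, 0.19512 (working shown to 5 dp, full precision carried).
Each pᵢ ln pᵢ term: 0.5×(-0.69315)=-0.34657, 0.30488×(-1.18784)=-0.36215, 0.19512×(-1.63413)=-0.31885.
Sum = -1.02758, so H' = 1.028.

1.028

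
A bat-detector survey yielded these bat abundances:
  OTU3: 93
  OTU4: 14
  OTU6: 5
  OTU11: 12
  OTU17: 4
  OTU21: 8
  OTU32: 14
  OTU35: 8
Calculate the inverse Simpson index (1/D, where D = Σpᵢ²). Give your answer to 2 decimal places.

Total N = 93+14+5+12+4+8+14+8 = 158, so the proportions are 0.58861, 0.08861, 0.03165, 0.07595, 0.02532, 0.05063, 0.08861, 0.05063 (working shown to 5 dp, full precision carried).
D = 0.58861² + 0.08861² + 0.03165² + 0.07595² + 0.02532² + 0.05063² + 0.08861² + 0.05063² = 0.34646 + 0.00785 + 0.00100 + 0.00577 + 0.00064 + 0.00256 + 0.00785 + 0.00256 = 0.37470.
So 1/D = 2.6688, i.e. 2.67 to 2 decimal places.

2.67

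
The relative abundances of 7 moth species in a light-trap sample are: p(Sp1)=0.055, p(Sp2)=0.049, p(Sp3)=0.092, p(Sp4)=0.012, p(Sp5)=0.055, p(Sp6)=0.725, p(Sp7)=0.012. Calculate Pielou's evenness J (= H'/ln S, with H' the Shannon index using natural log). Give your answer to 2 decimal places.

0.53

H' = −Σ pᵢ ln pᵢ = −((-0.1595) + (-0.1478) + (-0.2195) + (-0.0531) + (-0.1595) + (-0.2331) + (-0.0531)) = 1.0256 (working shown to 4 dp, full precision carried).
With S = 7 species, ln S = 1.9459, so J = 1.0256/1.9459 = 0.5271, i.e. 0.53 to 2 decimal places.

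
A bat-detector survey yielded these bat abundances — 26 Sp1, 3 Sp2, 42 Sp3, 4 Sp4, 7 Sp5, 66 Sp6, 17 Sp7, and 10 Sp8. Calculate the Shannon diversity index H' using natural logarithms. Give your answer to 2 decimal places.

Total N = 26+3+42+4+7+66+17+10 = 175, so the proportions are 0.1486, 0.0171, 0.24, 0.0229, 0.04, 0.3771, 0.0971, 0.0571 (working shown to 4 dp, full precision carried).
Each pᵢ ln pᵢ term: 0.1486×(-1.9067)=-0.2833, 0.0171×(-4.0662)=-0.0697, 0.24×(-1.4271)=-0.3425, 0.0229×(-3.7785)=-0.0864, 0.04×(-3.2189)=-0.1288, 0.3771×(-0.9751)=-0.3678, 0.0971×(-2.3316)=-0.2265, 0.0571×(-2.8622)=-0.1636.
Sum = -1.6684, so H' = 1.67.

1.67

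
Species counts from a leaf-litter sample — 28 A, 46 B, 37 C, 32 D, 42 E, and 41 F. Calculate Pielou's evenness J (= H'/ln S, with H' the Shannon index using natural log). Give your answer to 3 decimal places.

0.992

Total N = 28+46+37+32+42+41 = 226, so the proportions are 0.12389, 0.20354, 0.16372, 0.14159, 0.18584, 0.18142 (working shown to 5 dp, full precision carried).
H' = −Σ pᵢ ln pᵢ = −((-0.25873) + (-0.32401) + (-0.29626) + (-0.27679) + (-0.31274) + (-0.30967)) = 1.77821.
With S = 6 species, ln S = 1.79176, so J = 1.77821/1.79176 = 0.99244, i.e. 0.992 to 3 decimal places.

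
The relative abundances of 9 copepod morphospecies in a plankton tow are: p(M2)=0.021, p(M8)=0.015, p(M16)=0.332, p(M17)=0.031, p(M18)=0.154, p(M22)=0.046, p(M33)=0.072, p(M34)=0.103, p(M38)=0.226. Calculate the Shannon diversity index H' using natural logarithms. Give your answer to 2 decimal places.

1.81

Each pᵢ ln pᵢ term (working shown to 4 dp, full precision carried): 0.021×(-3.8632)=-0.0811, 0.015×(-4.1997)=-0.0630, 0.332×(-1.1026)=-0.3661, 0.031×(-3.4738)=-0.1077, 0.154×(-1.8708)=-0.2881, 0.046×(-3.0791)=-0.1416, 0.072×(-2.6311)=-0.1894, 0.103×(-2.2730)=-0.2341, 0.226×(-1.4872)=-0.3361.
Sum = -1.8073, so H' = 1.81.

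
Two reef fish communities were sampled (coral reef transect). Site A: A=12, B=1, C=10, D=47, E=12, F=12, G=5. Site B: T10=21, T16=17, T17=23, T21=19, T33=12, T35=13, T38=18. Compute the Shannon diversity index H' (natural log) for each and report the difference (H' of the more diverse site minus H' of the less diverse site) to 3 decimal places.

0.373

Site A: N=99, proportions 0.12121, 0.0101, 0.10101, 0.47475, 0.12121, 0.12121, 0.05051, giving H' = 1.54980 (working shown to 5 dp, full precision carried).
Site B: N=123, proportions 0.17073, 0.13821, 0.18699, 0.15447, 0.09756, 0.10569, 0.14634, giving H' = 1.92316.
Difference = |1.54980 − 1.92316| = 0.37336, i.e. 0.373 to 3 decimal places.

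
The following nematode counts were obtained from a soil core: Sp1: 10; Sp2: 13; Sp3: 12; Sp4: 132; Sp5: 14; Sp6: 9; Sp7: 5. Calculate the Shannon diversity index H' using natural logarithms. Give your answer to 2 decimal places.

Total N = 10+13+12+132+14+9+5 = 195, so the proportions are 0.0513, 0.0667, 0.0615, 0.6769, 0.0718, 0.0462, 0.0256 (working shown to 4 dp, full precision carried).
Each pᵢ ln pᵢ term: 0.0513×(-2.9704)=-0.1523, 0.0667×(-2.7081)=-0.1805, 0.0615×(-2.7881)=-0.1716, 0.6769×(-0.3902)=-0.2641, 0.0718×(-2.6339)=-0.1891, 0.0462×(-3.0758)=-0.1420, 0.0256×(-3.6636)=-0.0939.
Sum = -1.1936, so H' = 1.19.

1.19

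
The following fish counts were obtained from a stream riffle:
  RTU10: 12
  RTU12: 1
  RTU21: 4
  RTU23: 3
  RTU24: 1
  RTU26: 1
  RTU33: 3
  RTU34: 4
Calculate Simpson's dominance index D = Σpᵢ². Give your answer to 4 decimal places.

Total N = 12+1+4+3+1+1+3+4 = 29, so the proportions are 0.413793, 0.034483, 0.137931, 0.103448, 0.034483, 0.034483, 0.103448, 0.137931 (working shown to 6 dp, full precision carried).
D = 0.413793² + 0.034483² + 0.137931² + 0.103448² + 0.034483² + 0.034483² + 0.103448² + 0.137931² = 0.171225 + 0.001189 + 0.019025 + 0.010702 + 0.001189 + 0.001189 + 0.010702 + 0.019025 = 0.234245.
To 4 decimal places, D = 0.2342.

0.2342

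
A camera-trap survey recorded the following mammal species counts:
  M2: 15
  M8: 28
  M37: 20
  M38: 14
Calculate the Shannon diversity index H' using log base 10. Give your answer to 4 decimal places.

0.5848

Total N = 15+28+20+14 = 77, so the proportions are 0.194805, 0.363636, 0.25974, 0.181818 (working shown to 6 dp, full precision carried).
Each pᵢ log₁₀ pᵢ term: 0.194805×(-0.710399)=-0.138390, 0.363636×(-0.439333)=-0.159757, 0.25974×(-0.585461)=-0.152068, 0.181818×(-0.740363)=-0.134611.
Sum = -0.584826, so H' = 0.5848.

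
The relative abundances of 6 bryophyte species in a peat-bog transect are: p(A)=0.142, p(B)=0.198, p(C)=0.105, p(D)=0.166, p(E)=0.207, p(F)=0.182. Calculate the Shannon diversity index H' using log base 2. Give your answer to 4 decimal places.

2.5517

Each pᵢ log₂ pᵢ term (working shown to 6 dp, full precision carried): 0.142×(-2.816037)=-0.399877, 0.198×(-2.336428)=-0.462613, 0.105×(-3.251539)=-0.341412, 0.166×(-2.590745)=-0.430064, 0.207×(-2.272297)=-0.470366, 0.182×(-2.457990)=-0.447354.
Sum = -2.551685, so H' = 2.5517.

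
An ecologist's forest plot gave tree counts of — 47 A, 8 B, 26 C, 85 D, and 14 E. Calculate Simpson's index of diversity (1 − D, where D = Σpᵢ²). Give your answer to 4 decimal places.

Total N = 47+8+26+85+14 = 180, so the proportions are 0.261111, 0.044444, 0.144444, 0.472222, 0.077778 (working shown to 6 dp, full precision carried).
D = 0.261111² + 0.044444² + 0.144444² + 0.472222² + 0.077778² = 0.068179 + 0.001975 + 0.020864 + 0.222994 + 0.006049 = 0.320062.
So 1 − D = 0.679938, i.e. 0.6799 to 4 decimal places.

0.6799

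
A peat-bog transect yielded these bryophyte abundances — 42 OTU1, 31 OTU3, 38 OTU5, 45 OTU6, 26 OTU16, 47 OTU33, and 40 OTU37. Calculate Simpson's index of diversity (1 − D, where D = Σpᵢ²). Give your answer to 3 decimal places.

Total N = 42+31+38+45+26+47+40 = 269, so the proportions are 0.15613, 0.11524, 0.14126, 0.16729, 0.09665, 0.17472, 0.1487 (working shown to 5 dp, full precision carried).
D = 0.15613² + 0.11524² + 0.14126² + 0.16729² + 0.09665² + 0.17472² + 0.1487² = 0.02438 + 0.01328 + 0.01996 + 0.02798 + 0.00934 + 0.03053 + 0.02211 = 0.14758.
So 1 − D = 0.85242, i.e. 0.852 to 3 decimal places.

0.852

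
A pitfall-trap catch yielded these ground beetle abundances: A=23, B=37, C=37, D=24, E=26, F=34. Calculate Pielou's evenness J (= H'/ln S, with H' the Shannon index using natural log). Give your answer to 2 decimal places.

0.99

Total N = 23+37+37+24+26+34 = 181, so the proportions are 0.1271, 0.2044, 0.2044, 0.1326, 0.1436, 0.1878 (working shown to 4 dp, full precision carried).
H' = −Σ pᵢ ln pᵢ = −((-0.2621) + (-0.3245) + (-0.3245) + (-0.2679) + (-0.2787) + (-0.3141)) = 1.7720.
With S = 6 species, ln S = 1.7918, so J = 1.7720/1.7918 = 0.9889, i.e. 0.99 to 2 decimal places.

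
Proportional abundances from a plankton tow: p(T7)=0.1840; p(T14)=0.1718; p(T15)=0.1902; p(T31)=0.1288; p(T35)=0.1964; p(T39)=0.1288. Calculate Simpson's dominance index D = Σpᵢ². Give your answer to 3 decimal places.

0.171

D = 0.184² + 0.1718² + 0.1902² + 0.1288² + 0.1964² + 0.1288² = 0.03386 + 0.02952 + 0.03618 + 0.01659 + 0.03857 + 0.01659 = 0.17130 (working shown to 5 dp, full precision carried).
To 3 decimal places, D = 0.171.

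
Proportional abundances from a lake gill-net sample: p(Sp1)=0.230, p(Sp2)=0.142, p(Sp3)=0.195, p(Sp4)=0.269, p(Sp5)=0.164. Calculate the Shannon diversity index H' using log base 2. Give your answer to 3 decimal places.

2.285

Each pᵢ log₂ pᵢ term (working shown to 5 dp, full precision carried): 0.23×(-2.12029)=-0.48767, 0.142×(-2.81604)=-0.39988, 0.195×(-2.35845)=-0.45990, 0.269×(-1.89432)=-0.50957, 0.164×(-2.60823)=-0.42775.
Sum = -2.28477, so H' = 2.285.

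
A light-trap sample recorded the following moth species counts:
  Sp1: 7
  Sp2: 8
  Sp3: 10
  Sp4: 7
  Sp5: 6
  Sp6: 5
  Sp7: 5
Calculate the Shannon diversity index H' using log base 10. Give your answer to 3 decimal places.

0.833

Total N = 7+8+10+7+6+5+5 = 48, so the proportions are 0.14583, 0.16667, 0.20833, 0.14583, 0.125, 0.10417, 0.10417 (working shown to 5 dp, full precision carried).
Each pᵢ log₁₀ pᵢ term: 0.14583×(-0.83614)=-0.12194, 0.16667×(-0.77815)=-0.12969, 0.20833×(-0.68124)=-0.14193, 0.14583×(-0.83614)=-0.12194, 0.125×(-0.90309)=-0.11289, 0.10417×(-0.98227)=-0.10232, 0.10417×(-0.98227)=-0.10232.
Sum = -0.83302, so H' = 0.833.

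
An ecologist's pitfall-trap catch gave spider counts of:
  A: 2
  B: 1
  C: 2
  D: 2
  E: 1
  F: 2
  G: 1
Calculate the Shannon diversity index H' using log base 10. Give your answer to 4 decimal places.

0.8225

Total N = 2+1+2+2+1+2+1 = 11, so the proportions are 0.181818, 0.090909, 0.181818, 0.181818, 0.090909, 0.181818, 0.090909 (working shown to 6 dp, full precision carried).
Each pᵢ log₁₀ pᵢ term: 0.181818×(-0.740363)=-0.134611, 0.090909×(-1.041393)=-0.094672, 0.181818×(-0.740363)=-0.134611, 0.181818×(-0.740363)=-0.134611, 0.090909×(-1.041393)=-0.094672, 0.181818×(-0.740363)=-0.134611, 0.090909×(-1.041393)=-0.094672.
Sum = -0.822462, so H' = 0.8225.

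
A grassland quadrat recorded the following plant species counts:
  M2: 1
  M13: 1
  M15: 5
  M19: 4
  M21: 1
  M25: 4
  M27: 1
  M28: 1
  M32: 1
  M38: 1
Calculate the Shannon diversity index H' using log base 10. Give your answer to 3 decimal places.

0.885

Total N = 1+1+5+4+1+4+1+1+1+1 = 20, so the proportions are 0.05, 0.05, 0.25, 0.2, 0.05, 0.2, 0.05, 0.05, 0.05, 0.05 (working shown to 5 dp, full precision carried).
Each pᵢ log₁₀ pᵢ term: 0.05×(-1.30103)=-0.06505, 0.05×(-1.30103)=-0.06505, 0.25×(-0.60206)=-0.15051, 0.2×(-0.69897)=-0.13979, 0.05×(-1.30103)=-0.06505, 0.2×(-0.69897)=-0.13979, 0.05×(-1.30103)=-0.06505, 0.05×(-1.30103)=-0.06505, 0.05×(-1.30103)=-0.06505, 0.05×(-1.30103)=-0.06505.
Sum = -0.88546, so H' = 0.885.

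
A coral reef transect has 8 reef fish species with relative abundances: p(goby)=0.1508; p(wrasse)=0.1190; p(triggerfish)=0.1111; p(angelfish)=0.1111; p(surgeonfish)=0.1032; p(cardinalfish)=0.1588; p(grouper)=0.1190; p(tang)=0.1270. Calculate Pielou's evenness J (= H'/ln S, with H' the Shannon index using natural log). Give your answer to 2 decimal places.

H' = −Σ pᵢ ln pᵢ = −((-0.2853) + (-0.2533) + (-0.2441) + (-0.2441) + (-0.2344) + (-0.2922) + (-0.2533) + (-0.2621)) = 2.0688 (working shown to 4 dp, full precision carried).
With S = 8 species, ln S = 2.0794, so J = 2.0688/2.0794 = 0.9949, i.e. 0.99 to 2 decimal places.

0.99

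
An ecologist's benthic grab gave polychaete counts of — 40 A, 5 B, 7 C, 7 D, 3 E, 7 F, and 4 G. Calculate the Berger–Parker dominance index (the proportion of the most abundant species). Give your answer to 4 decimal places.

Total N = 40+5+7+7+3+7+4 = 73, so the proportions are 0.547945, 0.068493, 0.09589, 0.09589, 0.041096, 0.09589, 0.054795 (working shown to 6 dp, full precision carried).
The largest proportion is 0.547945, i.e. d = 0.5479 to 4 decimal places.

0.5479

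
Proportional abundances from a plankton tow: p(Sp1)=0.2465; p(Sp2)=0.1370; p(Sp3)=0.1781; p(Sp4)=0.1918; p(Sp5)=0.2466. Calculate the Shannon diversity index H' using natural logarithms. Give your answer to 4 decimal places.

Each pᵢ ln pᵢ term (working shown to 6 dp, full precision carried): 0.2465×(-1.400393)=-0.345197, 0.137×(-1.987774)=-0.272325, 0.1781×(-1.725410)=-0.307296, 0.1918×(-1.651302)=-0.316720, 0.2466×(-1.399988)=-0.345237.
Sum = -1.586774, so H' = 1.5868.

1.5868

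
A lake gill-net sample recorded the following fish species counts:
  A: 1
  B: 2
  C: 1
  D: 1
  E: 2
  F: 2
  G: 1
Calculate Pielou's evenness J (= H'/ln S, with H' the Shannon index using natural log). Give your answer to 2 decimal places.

Total N = 1+2+1+1+2+2+1 = 10, so the proportions are 0.1, 0.2, 0.1, 0.1, 0.2, 0.2, 0.1 (working shown to 4 dp, full precision carried).
H' = −Σ pᵢ ln pᵢ = −((-0.2303) + (-0.3219) + (-0.2303) + (-0.2303) + (-0.3219) + (-0.3219) + (-0.2303)) = 1.8867.
With S = 7 species, ln S = 1.9459, so J = 1.8867/1.9459 = 0.9696, i.e. 0.97 to 2 decimal places.

0.97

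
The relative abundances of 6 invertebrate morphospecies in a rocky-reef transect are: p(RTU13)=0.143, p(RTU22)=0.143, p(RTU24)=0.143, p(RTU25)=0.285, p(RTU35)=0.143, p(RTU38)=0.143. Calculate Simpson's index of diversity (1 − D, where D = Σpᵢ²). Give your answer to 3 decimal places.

0.817

D = 0.143² + 0.143² + 0.143² + 0.285² + 0.143² + 0.143² = 0.02045 + 0.02045 + 0.02045 + 0.08122 + 0.02045 + 0.02045 = 0.18347 (working shown to 5 dp, full precision carried).
So 1 − D = 0.81653, i.e. 0.817 to 3 decimal places.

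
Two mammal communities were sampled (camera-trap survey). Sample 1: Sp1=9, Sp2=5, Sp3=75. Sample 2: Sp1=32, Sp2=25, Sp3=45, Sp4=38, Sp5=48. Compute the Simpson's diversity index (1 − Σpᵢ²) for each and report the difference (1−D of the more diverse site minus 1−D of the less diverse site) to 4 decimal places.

Sample 1: N=89, proportions 0.101124, 0.05618, 0.842697, giving 1−D = 0.276480 (working shown to 6 dp, full precision carried).
Sample 2: N=188, proportions 0.170213, 0.132979, 0.239362, 0.202128, 0.255319, giving 1−D = 0.790007.
Difference = |0.276480 − 0.790007| = 0.513527, i.e. 0.5135 to 4 decimal places.

0.5135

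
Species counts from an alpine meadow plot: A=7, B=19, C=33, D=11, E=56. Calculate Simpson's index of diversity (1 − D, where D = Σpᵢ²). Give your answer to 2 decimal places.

Total N = 7+19+33+11+56 = 126, so the proportions are 0.0556, 0.1508, 0.2619, 0.0873, 0.4444 (working shown to 4 dp, full precision carried).
D = 0.0556² + 0.1508² + 0.2619² + 0.0873² + 0.4444² = 0.0031 + 0.0227 + 0.0686 + 0.0076 + 0.1975 = 0.2996.
So 1 − D = 0.7004, i.e. 0.70 to 2 decimal places.

0.70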